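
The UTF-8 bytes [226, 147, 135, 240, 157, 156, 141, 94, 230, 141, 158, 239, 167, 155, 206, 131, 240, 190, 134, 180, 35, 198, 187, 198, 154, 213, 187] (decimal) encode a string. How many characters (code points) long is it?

11

Byte at offset 0: 0xE2 = 11100010 → 3-byte char (#1). Advance 3.
Byte at offset 3: 0xF0 = 11110000 → 4-byte char (#2). Advance 4.
Byte at offset 7: 0x5E = 01011110 → 1-byte char (#3). Advance 1.
Byte at offset 8: 0xE6 = 11100110 → 3-byte char (#4). Advance 3.
Byte at offset 11: 0xEF = 11101111 → 3-byte char (#5). Advance 3.
Byte at offset 14: 0xCE = 11001110 → 2-byte char (#6). Advance 2.
Byte at offset 16: 0xF0 = 11110000 → 4-byte char (#7). Advance 4.
Byte at offset 20: 0x23 = 00100011 → 1-byte char (#8). Advance 1.
Byte at offset 21: 0xC6 = 11000110 → 2-byte char (#9). Advance 2.
Byte at offset 23: 0xC6 = 11000110 → 2-byte char (#10). Advance 2.
Byte at offset 25: 0xD5 = 11010101 → 2-byte char (#11). Advance 2.
Reached end at offset 27 after 11 code points.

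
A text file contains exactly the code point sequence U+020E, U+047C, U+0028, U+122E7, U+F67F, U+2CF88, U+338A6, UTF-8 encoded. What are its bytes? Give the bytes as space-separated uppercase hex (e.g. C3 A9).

C8 8E D1 BC 28 F0 92 8B A7 EF 99 BF F0 AC BE 88 F0 B3 A2 A6

U+020E: 2-byte form → C8 8E.
U+047C: 2-byte form → D1 BC.
U+0028: 1-byte form → 28.
U+122E7: 4-byte form → F0 92 8B A7.
U+F67F: 3-byte form → EF 99 BF.
U+2CF88: 4-byte form → F0 AC BE 88.
U+338A6: 4-byte form → F0 B3 A2 A6.
Concatenated (20 bytes): C8 8E D1 BC 28 F0 92 8B A7 EF 99 BF F0 AC BE 88 F0 B3 A2 A6.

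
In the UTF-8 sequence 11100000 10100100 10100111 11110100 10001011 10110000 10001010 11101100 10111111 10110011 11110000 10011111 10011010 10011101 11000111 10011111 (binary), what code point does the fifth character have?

U+01DF

Offset 0: leading byte 0xE0 = 11100000 → 3-byte char #1 = E0 A4 A7.
Offset 3: leading byte 0xF4 = 11110100 → 4-byte char #2 = F4 8B B0 8A.
Offset 7: leading byte 0xEC = 11101100 → 3-byte char #3 = EC BF B3.
Offset 10: leading byte 0xF0 = 11110000 → 4-byte char #4 = F0 9F 9A 9D.
Offset 14: leading byte 0xC7 = 11000111 → 2-byte char #5 = C7 9F.
Leading byte 0xC7 = 11000111 matches 110xxxxx → 2-byte sequence.
Byte 1: 0xC7 = 11000111, payload 00111 (5 bits).
Byte 2: 0x9F = 10011111 (10xxxxxx ✓), payload 011111.
Concatenate: 00111011111 = 0x1DF (11 bits → U+01DF).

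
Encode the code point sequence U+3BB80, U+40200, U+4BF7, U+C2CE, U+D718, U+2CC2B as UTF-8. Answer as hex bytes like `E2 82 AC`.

F0 BB AE 80 F1 80 88 80 E4 AF B7 EC 8B 8E ED 9C 98 F0 AC B0 AB

U+3BB80: 4-byte form → F0 BB AE 80.
U+40200: 4-byte form → F1 80 88 80.
U+4BF7: 3-byte form → E4 AF B7.
U+C2CE: 3-byte form → EC 8B 8E.
U+D718: 3-byte form → ED 9C 98.
U+2CC2B: 4-byte form → F0 AC B0 AB.
Concatenated (21 bytes): F0 BB AE 80 F1 80 88 80 E4 AF B7 EC 8B 8E ED 9C 98 F0 AC B0 AB.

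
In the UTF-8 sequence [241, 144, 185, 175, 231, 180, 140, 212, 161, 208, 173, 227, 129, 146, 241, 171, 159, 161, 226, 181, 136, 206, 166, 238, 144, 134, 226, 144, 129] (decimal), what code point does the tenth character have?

Offset 0: leading byte 0xF1 = 11110001 → 4-byte char #1 = F1 90 B9 AF.
Offset 4: leading byte 0xE7 = 11100111 → 3-byte char #2 = E7 B4 8C.
Offset 7: leading byte 0xD4 = 11010100 → 2-byte char #3 = D4 A1.
Offset 9: leading byte 0xD0 = 11010000 → 2-byte char #4 = D0 AD.
Offset 11: leading byte 0xE3 = 11100011 → 3-byte char #5 = E3 81 92.
Offset 14: leading byte 0xF1 = 11110001 → 4-byte char #6 = F1 AB 9F A1.
Offset 18: leading byte 0xE2 = 11100010 → 3-byte char #7 = E2 B5 88.
Offset 21: leading byte 0xCE = 11001110 → 2-byte char #8 = CE A6.
Offset 23: leading byte 0xEE = 11101110 → 3-byte char #9 = EE 90 86.
Offset 26: leading byte 0xE2 = 11100010 → 3-byte char #10 = E2 90 81.
Leading byte 0xE2 = 11100010 matches 1110xxxx → 3-byte sequence.
Byte 1: 0xE2 = 11100010, payload 0010 (4 bits).
Byte 2: 0x90 = 10010000 (10xxxxxx ✓), payload 010000.
Byte 3: 0x81 = 10000001 (10xxxxxx ✓), payload 000001.
Concatenate: 0010010000000001 = 0x2401 (16 bits → U+2401).

U+2401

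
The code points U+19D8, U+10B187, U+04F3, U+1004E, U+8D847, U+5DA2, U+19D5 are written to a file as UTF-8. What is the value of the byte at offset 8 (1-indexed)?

0xD3

1-indexed offset 8 is 0-indexed offset 7.
U+19D8 → 3-byte form E1 A7 98 at offsets 0–2.
U+10B187 → 4-byte form F4 8B 86 87 at offsets 3–6.
U+04F3 → 2-byte form D3 B3 at offsets 7–8.
Offset 7 falls in char 3's range; it's byte 1 of D3 B3 = 0xD3.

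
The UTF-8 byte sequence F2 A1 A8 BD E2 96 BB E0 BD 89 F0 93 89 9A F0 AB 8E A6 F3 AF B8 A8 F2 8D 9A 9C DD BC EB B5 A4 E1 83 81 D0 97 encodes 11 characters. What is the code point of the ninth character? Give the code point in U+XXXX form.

U+BD64

Offset 0: leading byte 0xF2 = 11110010 → 4-byte char #1 = F2 A1 A8 BD.
Offset 4: leading byte 0xE2 = 11100010 → 3-byte char #2 = E2 96 BB.
Offset 7: leading byte 0xE0 = 11100000 → 3-byte char #3 = E0 BD 89.
Offset 10: leading byte 0xF0 = 11110000 → 4-byte char #4 = F0 93 89 9A.
Offset 14: leading byte 0xF0 = 11110000 → 4-byte char #5 = F0 AB 8E A6.
Offset 18: leading byte 0xF3 = 11110011 → 4-byte char #6 = F3 AF B8 A8.
Offset 22: leading byte 0xF2 = 11110010 → 4-byte char #7 = F2 8D 9A 9C.
Offset 26: leading byte 0xDD = 11011101 → 2-byte char #8 = DD BC.
Offset 28: leading byte 0xEB = 11101011 → 3-byte char #9 = EB B5 A4.
Leading byte 0xEB = 11101011 matches 1110xxxx → 3-byte sequence.
Byte 1: 0xEB = 11101011, payload 1011 (4 bits).
Byte 2: 0xB5 = 10110101 (10xxxxxx ✓), payload 110101.
Byte 3: 0xA4 = 10100100 (10xxxxxx ✓), payload 100100.
Concatenate: 1011110101100100 = 0xBD64 (16 bits → U+BD64).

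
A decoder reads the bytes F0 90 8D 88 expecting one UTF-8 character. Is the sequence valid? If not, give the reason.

Leading byte 0xF0 = 11110000 → 4-byte form.
Continuation bytes 0x90=10010000, 0x8D=10001101, 0x88=10001000 all match 10xxxxxx.
Decoded value 0x10348 is ≥ 0x10000 (shortest form) and not a surrogate.

valid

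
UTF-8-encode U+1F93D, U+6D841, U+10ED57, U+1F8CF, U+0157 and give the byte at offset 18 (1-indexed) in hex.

1-indexed offset 18 is 0-indexed offset 17.
U+1F93D → 4-byte form F0 9F A4 BD at offsets 0–3.
U+6D841 → 4-byte form F1 AD A1 81 at offsets 4–7.
U+10ED57 → 4-byte form F4 8E B5 97 at offsets 8–11.
U+1F8CF → 4-byte form F0 9F A3 8F at offsets 12–15.
U+0157 → 2-byte form C5 97 at offsets 16–17.
Offset 17 falls in char 5's range; it's byte 2 of C5 97 = 0x97.

0x97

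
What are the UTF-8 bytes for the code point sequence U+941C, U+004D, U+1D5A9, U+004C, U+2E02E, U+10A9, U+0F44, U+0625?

E9 90 9C 4D F0 9D 96 A9 4C F0 AE 80 AE E1 82 A9 E0 BD 84 D8 A5

U+941C: 3-byte form → E9 90 9C.
U+004D: 1-byte form → 4D.
U+1D5A9: 4-byte form → F0 9D 96 A9.
U+004C: 1-byte form → 4C.
U+2E02E: 4-byte form → F0 AE 80 AE.
U+10A9: 3-byte form → E1 82 A9.
U+0F44: 3-byte form → E0 BD 84.
U+0625: 2-byte form → D8 A5.
Concatenated (21 bytes): E9 90 9C 4D F0 9D 96 A9 4C F0 AE 80 AE E1 82 A9 E0 BD 84 D8 A5.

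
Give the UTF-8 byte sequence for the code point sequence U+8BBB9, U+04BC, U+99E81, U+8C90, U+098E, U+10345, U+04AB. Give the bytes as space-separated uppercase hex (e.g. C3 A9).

F2 8B AE B9 D2 BC F2 99 BA 81 E8 B2 90 E0 A6 8E F0 90 8D 85 D2 AB

U+8BBB9: 4-byte form → F2 8B AE B9.
U+04BC: 2-byte form → D2 BC.
U+99E81: 4-byte form → F2 99 BA 81.
U+8C90: 3-byte form → E8 B2 90.
U+098E: 3-byte form → E0 A6 8E.
U+10345: 4-byte form → F0 90 8D 85.
U+04AB: 2-byte form → D2 AB.
Concatenated (22 bytes): F2 8B AE B9 D2 BC F2 99 BA 81 E8 B2 90 E0 A6 8E F0 90 8D 85 D2 AB.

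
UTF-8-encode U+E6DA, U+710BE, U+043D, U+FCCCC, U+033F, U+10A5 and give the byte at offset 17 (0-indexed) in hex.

0xA5

U+E6DA → 3-byte form EE 9B 9A at offsets 0–2.
U+710BE → 4-byte form F1 B1 82 BE at offsets 3–6.
U+043D → 2-byte form D0 BD at offsets 7–8.
U+FCCCC → 4-byte form F3 BC B3 8C at offsets 9–12.
U+033F → 2-byte form CC BF at offsets 13–14.
U+10A5 → 3-byte form E1 82 A5 at offsets 15–17.
Offset 17 falls in char 6's range; it's byte 3 of E1 82 A5 = 0xA5.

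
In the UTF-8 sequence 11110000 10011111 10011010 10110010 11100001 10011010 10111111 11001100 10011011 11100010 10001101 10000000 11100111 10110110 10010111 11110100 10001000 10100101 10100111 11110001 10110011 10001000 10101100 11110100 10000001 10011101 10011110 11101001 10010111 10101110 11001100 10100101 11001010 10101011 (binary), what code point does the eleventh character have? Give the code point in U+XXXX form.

U+02AB

Offset 0: leading byte 0xF0 = 11110000 → 4-byte char #1 = F0 9F 9A B2.
Offset 4: leading byte 0xE1 = 11100001 → 3-byte char #2 = E1 9A BF.
Offset 7: leading byte 0xCC = 11001100 → 2-byte char #3 = CC 9B.
Offset 9: leading byte 0xE2 = 11100010 → 3-byte char #4 = E2 8D 80.
Offset 12: leading byte 0xE7 = 11100111 → 3-byte char #5 = E7 B6 97.
Offset 15: leading byte 0xF4 = 11110100 → 4-byte char #6 = F4 88 A5 A7.
Offset 19: leading byte 0xF1 = 11110001 → 4-byte char #7 = F1 B3 88 AC.
Offset 23: leading byte 0xF4 = 11110100 → 4-byte char #8 = F4 81 9D 9E.
Offset 27: leading byte 0xE9 = 11101001 → 3-byte char #9 = E9 97 AE.
Offset 30: leading byte 0xCC = 11001100 → 2-byte char #10 = CC A5.
Offset 32: leading byte 0xCA = 11001010 → 2-byte char #11 = CA AB.
Leading byte 0xCA = 11001010 matches 110xxxxx → 2-byte sequence.
Byte 1: 0xCA = 11001010, payload 01010 (5 bits).
Byte 2: 0xAB = 10101011 (10xxxxxx ✓), payload 101011.
Concatenate: 01010101011 = 0x2AB (11 bits → U+02AB).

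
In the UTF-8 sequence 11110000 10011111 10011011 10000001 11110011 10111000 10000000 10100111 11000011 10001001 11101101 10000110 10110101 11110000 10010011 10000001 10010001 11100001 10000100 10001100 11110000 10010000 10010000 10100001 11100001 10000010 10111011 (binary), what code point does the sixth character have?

Offset 0: leading byte 0xF0 = 11110000 → 4-byte char #1 = F0 9F 9B 81.
Offset 4: leading byte 0xF3 = 11110011 → 4-byte char #2 = F3 B8 80 A7.
Offset 8: leading byte 0xC3 = 11000011 → 2-byte char #3 = C3 89.
Offset 10: leading byte 0xED = 11101101 → 3-byte char #4 = ED 86 B5.
Offset 13: leading byte 0xF0 = 11110000 → 4-byte char #5 = F0 93 81 91.
Offset 17: leading byte 0xE1 = 11100001 → 3-byte char #6 = E1 84 8C.
Leading byte 0xE1 = 11100001 matches 1110xxxx → 3-byte sequence.
Byte 1: 0xE1 = 11100001, payload 0001 (4 bits).
Byte 2: 0x84 = 10000100 (10xxxxxx ✓), payload 000100.
Byte 3: 0x8C = 10001100 (10xxxxxx ✓), payload 001100.
Concatenate: 0001000100001100 = 0x110C (16 bits → U+110C).

U+110C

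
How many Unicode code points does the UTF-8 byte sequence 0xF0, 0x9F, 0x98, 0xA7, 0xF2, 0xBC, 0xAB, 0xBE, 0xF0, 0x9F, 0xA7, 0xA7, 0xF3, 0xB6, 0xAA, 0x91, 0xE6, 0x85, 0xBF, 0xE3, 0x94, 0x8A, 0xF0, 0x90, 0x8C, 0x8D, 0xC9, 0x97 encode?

8

Byte at offset 0: 0xF0 = 11110000 → 4-byte char (#1). Advance 4.
Byte at offset 4: 0xF2 = 11110010 → 4-byte char (#2). Advance 4.
Byte at offset 8: 0xF0 = 11110000 → 4-byte char (#3). Advance 4.
Byte at offset 12: 0xF3 = 11110011 → 4-byte char (#4). Advance 4.
Byte at offset 16: 0xE6 = 11100110 → 3-byte char (#5). Advance 3.
Byte at offset 19: 0xE3 = 11100011 → 3-byte char (#6). Advance 3.
Byte at offset 22: 0xF0 = 11110000 → 4-byte char (#7). Advance 4.
Byte at offset 26: 0xC9 = 11001001 → 2-byte char (#8). Advance 2.
Reached end at offset 28 after 8 code points.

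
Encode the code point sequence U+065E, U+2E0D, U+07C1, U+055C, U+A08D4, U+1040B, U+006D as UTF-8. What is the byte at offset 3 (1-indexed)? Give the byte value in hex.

0xE2

1-indexed offset 3 is 0-indexed offset 2.
U+065E → 2-byte form D9 9E at offsets 0–1.
U+2E0D → 3-byte form E2 B8 8D at offsets 2–4.
Offset 2 falls in char 2's range; it's byte 1 of E2 B8 8D = 0xE2.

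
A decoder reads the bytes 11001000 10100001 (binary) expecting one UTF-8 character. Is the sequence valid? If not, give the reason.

valid

Leading byte 0xC8 = 11001000 → 2-byte form.
Continuation bytes 0xA1=10100001 all match 10xxxxxx.
Decoded value 0x221 is ≥ 0x80 (shortest form) and not a surrogate.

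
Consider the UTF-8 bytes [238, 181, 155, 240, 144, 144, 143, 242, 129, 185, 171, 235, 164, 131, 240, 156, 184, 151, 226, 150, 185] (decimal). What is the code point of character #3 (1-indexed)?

Offset 0: leading byte 0xEE = 11101110 → 3-byte char #1 = EE B5 9B.
Offset 3: leading byte 0xF0 = 11110000 → 4-byte char #2 = F0 90 90 8F.
Offset 7: leading byte 0xF2 = 11110010 → 4-byte char #3 = F2 81 B9 AB.
Leading byte 0xF2 = 11110010 matches 11110xxx → 4-byte sequence.
Byte 1: 0xF2 = 11110010, payload 010 (3 bits).
Byte 2: 0x81 = 10000001 (10xxxxxx ✓), payload 000001.
Byte 3: 0xB9 = 10111001 (10xxxxxx ✓), payload 111001.
Byte 4: 0xAB = 10101011 (10xxxxxx ✓), payload 101011.
Concatenate: 010000001111001101011 = 0x81E6B (21 bits → U+81E6B).

U+81E6B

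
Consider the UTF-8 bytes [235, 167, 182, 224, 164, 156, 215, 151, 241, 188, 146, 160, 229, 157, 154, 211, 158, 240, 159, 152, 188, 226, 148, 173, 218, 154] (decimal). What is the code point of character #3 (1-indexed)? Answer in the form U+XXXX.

U+05D7

Offset 0: leading byte 0xEB = 11101011 → 3-byte char #1 = EB A7 B6.
Offset 3: leading byte 0xE0 = 11100000 → 3-byte char #2 = E0 A4 9C.
Offset 6: leading byte 0xD7 = 11010111 → 2-byte char #3 = D7 97.
Leading byte 0xD7 = 11010111 matches 110xxxxx → 2-byte sequence.
Byte 1: 0xD7 = 11010111, payload 10111 (5 bits).
Byte 2: 0x97 = 10010111 (10xxxxxx ✓), payload 010111.
Concatenate: 10111010111 = 0x5D7 (11 bits → U+05D7).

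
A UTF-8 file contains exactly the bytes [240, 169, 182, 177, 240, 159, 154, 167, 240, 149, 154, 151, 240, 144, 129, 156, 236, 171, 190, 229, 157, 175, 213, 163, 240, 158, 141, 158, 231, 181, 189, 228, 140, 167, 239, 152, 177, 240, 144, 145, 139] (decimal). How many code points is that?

12

Byte at offset 0: 0xF0 = 11110000 → 4-byte char (#1). Advance 4.
Byte at offset 4: 0xF0 = 11110000 → 4-byte char (#2). Advance 4.
Byte at offset 8: 0xF0 = 11110000 → 4-byte char (#3). Advance 4.
Byte at offset 12: 0xF0 = 11110000 → 4-byte char (#4). Advance 4.
Byte at offset 16: 0xEC = 11101100 → 3-byte char (#5). Advance 3.
Byte at offset 19: 0xE5 = 11100101 → 3-byte char (#6). Advance 3.
Byte at offset 22: 0xD5 = 11010101 → 2-byte char (#7). Advance 2.
Byte at offset 24: 0xF0 = 11110000 → 4-byte char (#8). Advance 4.
Byte at offset 28: 0xE7 = 11100111 → 3-byte char (#9). Advance 3.
Byte at offset 31: 0xE4 = 11100100 → 3-byte char (#10). Advance 3.
Byte at offset 34: 0xEF = 11101111 → 3-byte char (#11). Advance 3.
Byte at offset 37: 0xF0 = 11110000 → 4-byte char (#12). Advance 4.
Reached end at offset 41 after 12 code points.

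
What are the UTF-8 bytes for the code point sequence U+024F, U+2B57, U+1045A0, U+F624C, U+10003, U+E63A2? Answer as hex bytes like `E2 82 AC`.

U+024F: 2-byte form → C9 8F.
U+2B57: 3-byte form → E2 AD 97.
U+1045A0: 4-byte form → F4 84 96 A0.
U+F624C: 4-byte form → F3 B6 89 8C.
U+10003: 4-byte form → F0 90 80 83.
U+E63A2: 4-byte form → F3 A6 8E A2.
Concatenated (21 bytes): C9 8F E2 AD 97 F4 84 96 A0 F3 B6 89 8C F0 90 80 83 F3 A6 8E A2.

C9 8F E2 AD 97 F4 84 96 A0 F3 B6 89 8C F0 90 80 83 F3 A6 8E A2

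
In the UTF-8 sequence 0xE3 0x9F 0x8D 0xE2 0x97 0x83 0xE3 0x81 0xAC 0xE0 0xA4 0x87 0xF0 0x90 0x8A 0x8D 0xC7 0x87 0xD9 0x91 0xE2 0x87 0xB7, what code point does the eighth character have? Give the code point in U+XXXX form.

Offset 0: leading byte 0xE3 = 11100011 → 3-byte char #1 = E3 9F 8D.
Offset 3: leading byte 0xE2 = 11100010 → 3-byte char #2 = E2 97 83.
Offset 6: leading byte 0xE3 = 11100011 → 3-byte char #3 = E3 81 AC.
Offset 9: leading byte 0xE0 = 11100000 → 3-byte char #4 = E0 A4 87.
Offset 12: leading byte 0xF0 = 11110000 → 4-byte char #5 = F0 90 8A 8D.
Offset 16: leading byte 0xC7 = 11000111 → 2-byte char #6 = C7 87.
Offset 18: leading byte 0xD9 = 11011001 → 2-byte char #7 = D9 91.
Offset 20: leading byte 0xE2 = 11100010 → 3-byte char #8 = E2 87 B7.
Leading byte 0xE2 = 11100010 matches 1110xxxx → 3-byte sequence.
Byte 1: 0xE2 = 11100010, payload 0010 (4 bits).
Byte 2: 0x87 = 10000111 (10xxxxxx ✓), payload 000111.
Byte 3: 0xB7 = 10110111 (10xxxxxx ✓), payload 110111.
Concatenate: 0010000111110111 = 0x21F7 (16 bits → U+21F7).

U+21F7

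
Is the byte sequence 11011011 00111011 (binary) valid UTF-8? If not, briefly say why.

invalid (non-continuation byte where continuation expected)

Leading byte 0xDB = 11011011 → 2-byte form.
Byte 2 is 0x3B = 00111011, which is not 10xxxxxx — expected a continuation byte.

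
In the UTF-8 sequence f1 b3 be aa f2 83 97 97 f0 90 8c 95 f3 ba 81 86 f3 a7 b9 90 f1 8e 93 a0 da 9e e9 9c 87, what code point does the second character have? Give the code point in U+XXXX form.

Offset 0: leading byte 0xF1 = 11110001 → 4-byte char #1 = F1 B3 BE AA.
Offset 4: leading byte 0xF2 = 11110010 → 4-byte char #2 = F2 83 97 97.
Leading byte 0xF2 = 11110010 matches 11110xxx → 4-byte sequence.
Byte 1: 0xF2 = 11110010, payload 010 (3 bits).
Byte 2: 0x83 = 10000011 (10xxxxxx ✓), payload 000011.
Byte 3: 0x97 = 10010111 (10xxxxxx ✓), payload 010111.
Byte 4: 0x97 = 10010111 (10xxxxxx ✓), payload 010111.
Concatenate: 010000011010111010111 = 0x835D7 (21 bits → U+835D7).

U+835D7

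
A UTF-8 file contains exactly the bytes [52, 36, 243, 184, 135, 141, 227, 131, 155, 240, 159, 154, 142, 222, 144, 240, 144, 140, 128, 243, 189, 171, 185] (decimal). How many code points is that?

8

Byte at offset 0: 0x34 = 00110100 → 1-byte char (#1). Advance 1.
Byte at offset 1: 0x24 = 00100100 → 1-byte char (#2). Advance 1.
Byte at offset 2: 0xF3 = 11110011 → 4-byte char (#3). Advance 4.
Byte at offset 6: 0xE3 = 11100011 → 3-byte char (#4). Advance 3.
Byte at offset 9: 0xF0 = 11110000 → 4-byte char (#5). Advance 4.
Byte at offset 13: 0xDE = 11011110 → 2-byte char (#6). Advance 2.
Byte at offset 15: 0xF0 = 11110000 → 4-byte char (#7). Advance 4.
Byte at offset 19: 0xF3 = 11110011 → 4-byte char (#8). Advance 4.
Reached end at offset 23 after 8 code points.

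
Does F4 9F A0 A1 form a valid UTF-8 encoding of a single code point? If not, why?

Leading byte 0xF4 = 11110100 → 4-byte form.
Payload = 0x11F821, which exceeds U+10FFFF, the maximum Unicode code point. (Leading bytes F5–FF, or F4 followed by ≥ 0x90, are invalid.)

invalid (encodes a value above U+10FFFF)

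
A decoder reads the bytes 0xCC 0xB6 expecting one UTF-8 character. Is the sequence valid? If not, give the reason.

Leading byte 0xCC = 11001100 → 2-byte form.
Continuation bytes 0xB6=10110110 all match 10xxxxxx.
Decoded value 0x336 is ≥ 0x80 (shortest form) and not a surrogate.

valid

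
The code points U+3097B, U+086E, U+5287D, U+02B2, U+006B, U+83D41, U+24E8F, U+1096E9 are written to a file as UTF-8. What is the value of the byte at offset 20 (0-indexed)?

U+3097B → 4-byte form F0 B0 A5 BB at offsets 0–3.
U+086E → 3-byte form E0 A1 AE at offsets 4–6.
U+5287D → 4-byte form F1 92 A1 BD at offsets 7–10.
U+02B2 → 2-byte form CA B2 at offsets 11–12.
U+006B → 1-byte form 6B at offsets 13–13.
U+83D41 → 4-byte form F2 83 B5 81 at offsets 14–17.
U+24E8F → 4-byte form F0 A4 BA 8F at offsets 18–21.
Offset 20 falls in char 7's range; it's byte 3 of F0 A4 BA 8F = 0xBA.

0xBA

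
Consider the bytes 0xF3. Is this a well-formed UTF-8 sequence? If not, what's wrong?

Leading byte 0xF3 = 11110011 → 4-byte form, but only 1 byte is present.

invalid (sequence truncated)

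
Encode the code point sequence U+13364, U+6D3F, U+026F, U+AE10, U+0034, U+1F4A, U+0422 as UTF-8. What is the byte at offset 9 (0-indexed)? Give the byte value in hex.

U+13364 → 4-byte form F0 93 8D A4 at offsets 0–3.
U+6D3F → 3-byte form E6 B4 BF at offsets 4–6.
U+026F → 2-byte form C9 AF at offsets 7–8.
U+AE10 → 3-byte form EA B8 90 at offsets 9–11.
Offset 9 falls in char 4's range; it's byte 1 of EA B8 90 = 0xEA.

0xEA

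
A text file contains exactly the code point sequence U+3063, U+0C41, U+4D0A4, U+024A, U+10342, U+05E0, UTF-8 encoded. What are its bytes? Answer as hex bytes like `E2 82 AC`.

E3 81 A3 E0 B1 81 F1 8D 82 A4 C9 8A F0 90 8D 82 D7 A0

U+3063: 3-byte form → E3 81 A3.
U+0C41: 3-byte form → E0 B1 81.
U+4D0A4: 4-byte form → F1 8D 82 A4.
U+024A: 2-byte form → C9 8A.
U+10342: 4-byte form → F0 90 8D 82.
U+05E0: 2-byte form → D7 A0.
Concatenated (18 bytes): E3 81 A3 E0 B1 81 F1 8D 82 A4 C9 8A F0 90 8D 82 D7 A0.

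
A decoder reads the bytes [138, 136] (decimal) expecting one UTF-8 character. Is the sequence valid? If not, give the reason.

invalid (continuation byte with no leading byte)

Byte 0x8A = 10001010 has the form 10xxxxxx — a continuation byte — but there is no preceding leading byte.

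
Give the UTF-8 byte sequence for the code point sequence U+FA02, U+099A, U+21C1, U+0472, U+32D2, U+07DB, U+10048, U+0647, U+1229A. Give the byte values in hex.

EF A8 82 E0 A6 9A E2 87 81 D1 B2 E3 8B 92 DF 9B F0 90 81 88 D9 87 F0 92 8A 9A

U+FA02: 3-byte form → EF A8 82.
U+099A: 3-byte form → E0 A6 9A.
U+21C1: 3-byte form → E2 87 81.
U+0472: 2-byte form → D1 B2.
U+32D2: 3-byte form → E3 8B 92.
U+07DB: 2-byte form → DF 9B.
U+10048: 4-byte form → F0 90 81 88.
U+0647: 2-byte form → D9 87.
U+1229A: 4-byte form → F0 92 8A 9A.
Concatenated (26 bytes): EF A8 82 E0 A6 9A E2 87 81 D1 B2 E3 8B 92 DF 9B F0 90 81 88 D9 87 F0 92 8A 9A.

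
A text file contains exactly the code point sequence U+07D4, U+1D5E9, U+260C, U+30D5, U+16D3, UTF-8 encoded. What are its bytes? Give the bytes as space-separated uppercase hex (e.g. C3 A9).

DF 94 F0 9D 97 A9 E2 98 8C E3 83 95 E1 9B 93

U+07D4: 2-byte form → DF 94.
U+1D5E9: 4-byte form → F0 9D 97 A9.
U+260C: 3-byte form → E2 98 8C.
U+30D5: 3-byte form → E3 83 95.
U+16D3: 3-byte form → E1 9B 93.
Concatenated (15 bytes): DF 94 F0 9D 97 A9 E2 98 8C E3 83 95 E1 9B 93.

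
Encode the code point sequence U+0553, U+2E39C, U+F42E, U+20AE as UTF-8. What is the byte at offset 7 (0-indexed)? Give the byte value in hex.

U+0553 → 2-byte form D5 93 at offsets 0–1.
U+2E39C → 4-byte form F0 AE 8E 9C at offsets 2–5.
U+F42E → 3-byte form EF 90 AE at offsets 6–8.
Offset 7 falls in char 3's range; it's byte 2 of EF 90 AE = 0x90.

0x90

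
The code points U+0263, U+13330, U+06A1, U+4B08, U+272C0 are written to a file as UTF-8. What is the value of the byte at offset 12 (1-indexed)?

1-indexed offset 12 is 0-indexed offset 11.
U+0263 → 2-byte form C9 A3 at offsets 0–1.
U+13330 → 4-byte form F0 93 8C B0 at offsets 2–5.
U+06A1 → 2-byte form DA A1 at offsets 6–7.
U+4B08 → 3-byte form E4 AC 88 at offsets 8–10.
U+272C0 → 4-byte form F0 A7 8B 80 at offsets 11–14.
Offset 11 falls in char 5's range; it's byte 1 of F0 A7 8B 80 = 0xF0.

0xF0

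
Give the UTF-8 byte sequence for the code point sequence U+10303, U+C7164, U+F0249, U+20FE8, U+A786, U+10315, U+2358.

F0 90 8C 83 F3 87 85 A4 F3 B0 89 89 F0 A0 BF A8 EA 9E 86 F0 90 8C 95 E2 8D 98

U+10303: 4-byte form → F0 90 8C 83.
U+C7164: 4-byte form → F3 87 85 A4.
U+F0249: 4-byte form → F3 B0 89 89.
U+20FE8: 4-byte form → F0 A0 BF A8.
U+A786: 3-byte form → EA 9E 86.
U+10315: 4-byte form → F0 90 8C 95.
U+2358: 3-byte form → E2 8D 98.
Concatenated (26 bytes): F0 90 8C 83 F3 87 85 A4 F3 B0 89 89 F0 A0 BF A8 EA 9E 86 F0 90 8C 95 E2 8D 98.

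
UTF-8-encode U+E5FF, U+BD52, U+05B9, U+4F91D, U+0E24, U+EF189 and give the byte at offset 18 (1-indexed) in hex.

0x86

1-indexed offset 18 is 0-indexed offset 17.
U+E5FF → 3-byte form EE 97 BF at offsets 0–2.
U+BD52 → 3-byte form EB B5 92 at offsets 3–5.
U+05B9 → 2-byte form D6 B9 at offsets 6–7.
U+4F91D → 4-byte form F1 8F A4 9D at offsets 8–11.
U+0E24 → 3-byte form E0 B8 A4 at offsets 12–14.
U+EF189 → 4-byte form F3 AF 86 89 at offsets 15–18.
Offset 17 falls in char 6's range; it's byte 3 of F3 AF 86 89 = 0x86.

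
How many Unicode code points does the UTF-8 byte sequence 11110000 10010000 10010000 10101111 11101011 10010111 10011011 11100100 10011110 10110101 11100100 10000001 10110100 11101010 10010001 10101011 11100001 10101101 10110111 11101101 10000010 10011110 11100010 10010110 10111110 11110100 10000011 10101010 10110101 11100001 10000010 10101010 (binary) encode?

Byte at offset 0: 0xF0 = 11110000 → 4-byte char (#1). Advance 4.
Byte at offset 4: 0xEB = 11101011 → 3-byte char (#2). Advance 3.
Byte at offset 7: 0xE4 = 11100100 → 3-byte char (#3). Advance 3.
Byte at offset 10: 0xE4 = 11100100 → 3-byte char (#4). Advance 3.
Byte at offset 13: 0xEA = 11101010 → 3-byte char (#5). Advance 3.
Byte at offset 16: 0xE1 = 11100001 → 3-byte char (#6). Advance 3.
Byte at offset 19: 0xED = 11101101 → 3-byte char (#7). Advance 3.
Byte at offset 22: 0xE2 = 11100010 → 3-byte char (#8). Advance 3.
Byte at offset 25: 0xF4 = 11110100 → 4-byte char (#9). Advance 4.
Byte at offset 29: 0xE1 = 11100001 → 3-byte char (#10). Advance 3.
Reached end at offset 32 after 10 code points.

10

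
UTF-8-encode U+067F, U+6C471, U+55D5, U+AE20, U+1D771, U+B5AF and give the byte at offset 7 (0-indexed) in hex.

0x97

U+067F → 2-byte form D9 BF at offsets 0–1.
U+6C471 → 4-byte form F1 AC 91 B1 at offsets 2–5.
U+55D5 → 3-byte form E5 97 95 at offsets 6–8.
Offset 7 falls in char 3's range; it's byte 2 of E5 97 95 = 0x97.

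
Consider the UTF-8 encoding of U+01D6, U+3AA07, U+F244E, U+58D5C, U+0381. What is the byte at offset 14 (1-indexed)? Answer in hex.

1-indexed offset 14 is 0-indexed offset 13.
U+01D6 → 2-byte form C7 96 at offsets 0–1.
U+3AA07 → 4-byte form F0 BA A8 87 at offsets 2–5.
U+F244E → 4-byte form F3 B2 91 8E at offsets 6–9.
U+58D5C → 4-byte form F1 98 B5 9C at offsets 10–13.
Offset 13 falls in char 4's range; it's byte 4 of F1 98 B5 9C = 0x9C.

0x9C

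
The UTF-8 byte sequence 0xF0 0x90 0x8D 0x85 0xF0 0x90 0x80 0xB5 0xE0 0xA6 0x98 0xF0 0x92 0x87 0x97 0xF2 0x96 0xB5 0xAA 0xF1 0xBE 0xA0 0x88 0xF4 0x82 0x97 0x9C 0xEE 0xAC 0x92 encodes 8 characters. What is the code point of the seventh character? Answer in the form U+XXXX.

Offset 0: leading byte 0xF0 = 11110000 → 4-byte char #1 = F0 90 8D 85.
Offset 4: leading byte 0xF0 = 11110000 → 4-byte char #2 = F0 90 80 B5.
Offset 8: leading byte 0xE0 = 11100000 → 3-byte char #3 = E0 A6 98.
Offset 11: leading byte 0xF0 = 11110000 → 4-byte char #4 = F0 92 87 97.
Offset 15: leading byte 0xF2 = 11110010 → 4-byte char #5 = F2 96 B5 AA.
Offset 19: leading byte 0xF1 = 11110001 → 4-byte char #6 = F1 BE A0 88.
Offset 23: leading byte 0xF4 = 11110100 → 4-byte char #7 = F4 82 97 9C.
Leading byte 0xF4 = 11110100 matches 11110xxx → 4-byte sequence.
Byte 1: 0xF4 = 11110100, payload 100 (3 bits).
Byte 2: 0x82 = 10000010 (10xxxxxx ✓), payload 000010.
Byte 3: 0x97 = 10010111 (10xxxxxx ✓), payload 010111.
Byte 4: 0x9C = 10011100 (10xxxxxx ✓), payload 011100.
Concatenate: 100000010010111011100 = 0x1025DC (21 bits → U+1025DC).

U+1025DC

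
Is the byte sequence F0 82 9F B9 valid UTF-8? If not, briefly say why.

invalid (overlong encoding)

Leading byte 0xF0 = 11110000 → 4-byte form.
Continuation bytes all match 10xxxxxx. Payload decodes to 0x27F9.
But 0x27F9 < 0x10000, the minimum for a 4-byte sequence — this is an overlong encoding.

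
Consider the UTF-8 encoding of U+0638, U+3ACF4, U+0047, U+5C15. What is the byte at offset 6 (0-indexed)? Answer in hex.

U+0638 → 2-byte form D8 B8 at offsets 0–1.
U+3ACF4 → 4-byte form F0 BA B3 B4 at offsets 2–5.
U+0047 → 1-byte form 47 at offsets 6–6.
Offset 6 falls in char 3's range; it's byte 1 of 47 = 0x47.

0x47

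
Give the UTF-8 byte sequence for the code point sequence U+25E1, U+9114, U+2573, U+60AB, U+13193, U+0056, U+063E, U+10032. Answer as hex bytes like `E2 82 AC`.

E2 97 A1 E9 84 94 E2 95 B3 E6 82 AB F0 93 86 93 56 D8 BE F0 90 80 B2

U+25E1: 3-byte form → E2 97 A1.
U+9114: 3-byte form → E9 84 94.
U+2573: 3-byte form → E2 95 B3.
U+60AB: 3-byte form → E6 82 AB.
U+13193: 4-byte form → F0 93 86 93.
U+0056: 1-byte form → 56.
U+063E: 2-byte form → D8 BE.
U+10032: 4-byte form → F0 90 80 B2.
Concatenated (23 bytes): E2 97 A1 E9 84 94 E2 95 B3 E6 82 AB F0 93 86 93 56 D8 BE F0 90 80 B2.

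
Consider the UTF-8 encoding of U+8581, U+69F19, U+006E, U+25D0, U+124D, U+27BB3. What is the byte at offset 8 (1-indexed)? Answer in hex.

0x6E

1-indexed offset 8 is 0-indexed offset 7.
U+8581 → 3-byte form E8 96 81 at offsets 0–2.
U+69F19 → 4-byte form F1 A9 BC 99 at offsets 3–6.
U+006E → 1-byte form 6E at offsets 7–7.
Offset 7 falls in char 3's range; it's byte 1 of 6E = 0x6E.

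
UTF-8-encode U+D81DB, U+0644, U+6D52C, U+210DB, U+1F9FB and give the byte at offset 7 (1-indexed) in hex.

0xF1

1-indexed offset 7 is 0-indexed offset 6.
U+D81DB → 4-byte form F3 98 87 9B at offsets 0–3.
U+0644 → 2-byte form D9 84 at offsets 4–5.
U+6D52C → 4-byte form F1 AD 94 AC at offsets 6–9.
Offset 6 falls in char 3's range; it's byte 1 of F1 AD 94 AC = 0xF1.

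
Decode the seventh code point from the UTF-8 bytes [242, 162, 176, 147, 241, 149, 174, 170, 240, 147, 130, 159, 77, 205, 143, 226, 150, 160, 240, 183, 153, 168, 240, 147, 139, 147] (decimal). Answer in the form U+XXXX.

U+37668

Offset 0: leading byte 0xF2 = 11110010 → 4-byte char #1 = F2 A2 B0 93.
Offset 4: leading byte 0xF1 = 11110001 → 4-byte char #2 = F1 95 AE AA.
Offset 8: leading byte 0xF0 = 11110000 → 4-byte char #3 = F0 93 82 9F.
Offset 12: leading byte 0x4D = 01001101 → 1-byte char #4 = 4D.
Offset 13: leading byte 0xCD = 11001101 → 2-byte char #5 = CD 8F.
Offset 15: leading byte 0xE2 = 11100010 → 3-byte char #6 = E2 96 A0.
Offset 18: leading byte 0xF0 = 11110000 → 4-byte char #7 = F0 B7 99 A8.
Leading byte 0xF0 = 11110000 matches 11110xxx → 4-byte sequence.
Byte 1: 0xF0 = 11110000, payload 000 (3 bits).
Byte 2: 0xB7 = 10110111 (10xxxxxx ✓), payload 110111.
Byte 3: 0x99 = 10011001 (10xxxxxx ✓), payload 011001.
Byte 4: 0xA8 = 10101000 (10xxxxxx ✓), payload 101000.
Concatenate: 000110111011001101000 = 0x37668 (21 bits → U+37668).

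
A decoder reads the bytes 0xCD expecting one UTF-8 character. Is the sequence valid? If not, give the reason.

Leading byte 0xCD = 11001101 → 2-byte form, but only 1 byte is present.

invalid (sequence truncated)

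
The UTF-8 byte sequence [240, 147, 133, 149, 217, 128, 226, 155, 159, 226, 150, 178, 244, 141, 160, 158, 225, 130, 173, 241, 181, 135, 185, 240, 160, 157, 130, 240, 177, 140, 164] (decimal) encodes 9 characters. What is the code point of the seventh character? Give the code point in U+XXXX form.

Offset 0: leading byte 0xF0 = 11110000 → 4-byte char #1 = F0 93 85 95.
Offset 4: leading byte 0xD9 = 11011001 → 2-byte char #2 = D9 80.
Offset 6: leading byte 0xE2 = 11100010 → 3-byte char #3 = E2 9B 9F.
Offset 9: leading byte 0xE2 = 11100010 → 3-byte char #4 = E2 96 B2.
Offset 12: leading byte 0xF4 = 11110100 → 4-byte char #5 = F4 8D A0 9E.
Offset 16: leading byte 0xE1 = 11100001 → 3-byte char #6 = E1 82 AD.
Offset 19: leading byte 0xF1 = 11110001 → 4-byte char #7 = F1 B5 87 B9.
Leading byte 0xF1 = 11110001 matches 11110xxx → 4-byte sequence.
Byte 1: 0xF1 = 11110001, payload 001 (3 bits).
Byte 2: 0xB5 = 10110101 (10xxxxxx ✓), payload 110101.
Byte 3: 0x87 = 10000111 (10xxxxxx ✓), payload 000111.
Byte 4: 0xB9 = 10111001 (10xxxxxx ✓), payload 111001.
Concatenate: 001110101000111111001 = 0x751F9 (21 bits → U+751F9).

U+751F9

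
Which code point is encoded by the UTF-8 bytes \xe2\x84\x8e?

Leading byte 0xE2 = 11100010 matches 1110xxxx → 3-byte sequence.
Byte 1: 0xE2 = 11100010, payload 0010 (4 bits).
Byte 2: 0x84 = 10000100 (10xxxxxx ✓), payload 000100.
Byte 3: 0x8E = 10001110 (10xxxxxx ✓), payload 001110.
Concatenate: 0010000100001110 = 0x210E (16 bits → U+210E).

U+210E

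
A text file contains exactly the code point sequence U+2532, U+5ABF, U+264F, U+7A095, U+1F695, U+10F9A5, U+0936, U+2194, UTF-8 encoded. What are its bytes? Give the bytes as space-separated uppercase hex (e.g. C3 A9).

E2 94 B2 E5 AA BF E2 99 8F F1 BA 82 95 F0 9F 9A 95 F4 8F A6 A5 E0 A4 B6 E2 86 94

U+2532: 3-byte form → E2 94 B2.
U+5ABF: 3-byte form → E5 AA BF.
U+264F: 3-byte form → E2 99 8F.
U+7A095: 4-byte form → F1 BA 82 95.
U+1F695: 4-byte form → F0 9F 9A 95.
U+10F9A5: 4-byte form → F4 8F A6 A5.
U+0936: 3-byte form → E0 A4 B6.
U+2194: 3-byte form → E2 86 94.
Concatenated (27 bytes): E2 94 B2 E5 AA BF E2 99 8F F1 BA 82 95 F0 9F 9A 95 F4 8F A6 A5 E0 A4 B6 E2 86 94.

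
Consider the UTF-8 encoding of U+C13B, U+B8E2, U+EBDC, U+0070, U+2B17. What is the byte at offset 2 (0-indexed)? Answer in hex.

0xBB

U+C13B → 3-byte form EC 84 BB at offsets 0–2.
Offset 2 falls in char 1's range; it's byte 3 of EC 84 BB = 0xBB.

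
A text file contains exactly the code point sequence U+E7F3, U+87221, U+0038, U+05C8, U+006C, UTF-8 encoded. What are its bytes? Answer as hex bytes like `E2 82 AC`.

EE 9F B3 F2 87 88 A1 38 D7 88 6C

U+E7F3: 3-byte form → EE 9F B3.
U+87221: 4-byte form → F2 87 88 A1.
U+0038: 1-byte form → 38.
U+05C8: 2-byte form → D7 88.
U+006C: 1-byte form → 6C.
Concatenated (11 bytes): EE 9F B3 F2 87 88 A1 38 D7 88 6C.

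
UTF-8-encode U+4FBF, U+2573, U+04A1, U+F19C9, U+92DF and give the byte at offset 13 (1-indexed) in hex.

0xE9

1-indexed offset 13 is 0-indexed offset 12.
U+4FBF → 3-byte form E4 BE BF at offsets 0–2.
U+2573 → 3-byte form E2 95 B3 at offsets 3–5.
U+04A1 → 2-byte form D2 A1 at offsets 6–7.
U+F19C9 → 4-byte form F3 B1 A7 89 at offsets 8–11.
U+92DF → 3-byte form E9 8B 9F at offsets 12–14.
Offset 12 falls in char 5's range; it's byte 1 of E9 8B 9F = 0xE9.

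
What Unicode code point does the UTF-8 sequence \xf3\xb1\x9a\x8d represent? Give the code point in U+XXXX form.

Leading byte 0xF3 = 11110011 matches 11110xxx → 4-byte sequence.
Byte 1: 0xF3 = 11110011, payload 011 (3 bits).
Byte 2: 0xB1 = 10110001 (10xxxxxx ✓), payload 110001.
Byte 3: 0x9A = 10011010 (10xxxxxx ✓), payload 011010.
Byte 4: 0x8D = 10001101 (10xxxxxx ✓), payload 001101.
Concatenate: 011110001011010001101 = 0xF168D (21 bits → U+F168D).

U+F168D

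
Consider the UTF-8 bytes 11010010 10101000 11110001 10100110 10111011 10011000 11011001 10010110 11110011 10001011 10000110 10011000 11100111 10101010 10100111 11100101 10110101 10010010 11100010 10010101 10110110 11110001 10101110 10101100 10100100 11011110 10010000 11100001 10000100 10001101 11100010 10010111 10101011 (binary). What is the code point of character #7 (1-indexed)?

Offset 0: leading byte 0xD2 = 11010010 → 2-byte char #1 = D2 A8.
Offset 2: leading byte 0xF1 = 11110001 → 4-byte char #2 = F1 A6 BB 98.
Offset 6: leading byte 0xD9 = 11011001 → 2-byte char #3 = D9 96.
Offset 8: leading byte 0xF3 = 11110011 → 4-byte char #4 = F3 8B 86 98.
Offset 12: leading byte 0xE7 = 11100111 → 3-byte char #5 = E7 AA A7.
Offset 15: leading byte 0xE5 = 11100101 → 3-byte char #6 = E5 B5 92.
Offset 18: leading byte 0xE2 = 11100010 → 3-byte char #7 = E2 95 B6.
Leading byte 0xE2 = 11100010 matches 1110xxxx → 3-byte sequence.
Byte 1: 0xE2 = 11100010, payload 0010 (4 bits).
Byte 2: 0x95 = 10010101 (10xxxxxx ✓), payload 010101.
Byte 3: 0xB6 = 10110110 (10xxxxxx ✓), payload 110110.
Concatenate: 0010010101110110 = 0x2576 (16 bits → U+2576).

U+2576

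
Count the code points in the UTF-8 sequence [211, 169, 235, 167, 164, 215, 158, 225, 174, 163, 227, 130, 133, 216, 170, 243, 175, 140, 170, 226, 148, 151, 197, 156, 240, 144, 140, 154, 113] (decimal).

Byte at offset 0: 0xD3 = 11010011 → 2-byte char (#1). Advance 2.
Byte at offset 2: 0xEB = 11101011 → 3-byte char (#2). Advance 3.
Byte at offset 5: 0xD7 = 11010111 → 2-byte char (#3). Advance 2.
Byte at offset 7: 0xE1 = 11100001 → 3-byte char (#4). Advance 3.
Byte at offset 10: 0xE3 = 11100011 → 3-byte char (#5). Advance 3.
Byte at offset 13: 0xD8 = 11011000 → 2-byte char (#6). Advance 2.
Byte at offset 15: 0xF3 = 11110011 → 4-byte char (#7). Advance 4.
Byte at offset 19: 0xE2 = 11100010 → 3-byte char (#8). Advance 3.
Byte at offset 22: 0xC5 = 11000101 → 2-byte char (#9). Advance 2.
Byte at offset 24: 0xF0 = 11110000 → 4-byte char (#10). Advance 4.
Byte at offset 28: 0x71 = 01110001 → 1-byte char (#11). Advance 1.
Reached end at offset 29 after 11 code points.

11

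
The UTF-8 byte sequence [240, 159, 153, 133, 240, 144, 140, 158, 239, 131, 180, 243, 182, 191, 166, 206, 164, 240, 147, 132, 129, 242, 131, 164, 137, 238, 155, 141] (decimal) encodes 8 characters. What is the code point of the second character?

U+1031E

Offset 0: leading byte 0xF0 = 11110000 → 4-byte char #1 = F0 9F 99 85.
Offset 4: leading byte 0xF0 = 11110000 → 4-byte char #2 = F0 90 8C 9E.
Leading byte 0xF0 = 11110000 matches 11110xxx → 4-byte sequence.
Byte 1: 0xF0 = 11110000, payload 000 (3 bits).
Byte 2: 0x90 = 10010000 (10xxxxxx ✓), payload 010000.
Byte 3: 0x8C = 10001100 (10xxxxxx ✓), payload 001100.
Byte 4: 0x9E = 10011110 (10xxxxxx ✓), payload 011110.
Concatenate: 000010000001100011110 = 0x1031E (21 bits → U+1031E).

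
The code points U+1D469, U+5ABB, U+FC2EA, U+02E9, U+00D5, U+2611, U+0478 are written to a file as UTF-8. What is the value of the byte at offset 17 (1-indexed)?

1-indexed offset 17 is 0-indexed offset 16.
U+1D469 → 4-byte form F0 9D 91 A9 at offsets 0–3.
U+5ABB → 3-byte form E5 AA BB at offsets 4–6.
U+FC2EA → 4-byte form F3 BC 8B AA at offsets 7–10.
U+02E9 → 2-byte form CB A9 at offsets 11–12.
U+00D5 → 2-byte form C3 95 at offsets 13–14.
U+2611 → 3-byte form E2 98 91 at offsets 15–17.
Offset 16 falls in char 6's range; it's byte 2 of E2 98 91 = 0x98.

0x98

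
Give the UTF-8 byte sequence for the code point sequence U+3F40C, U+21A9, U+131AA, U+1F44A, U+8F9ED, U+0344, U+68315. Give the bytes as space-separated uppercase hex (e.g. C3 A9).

U+3F40C: 4-byte form → F0 BF 90 8C.
U+21A9: 3-byte form → E2 86 A9.
U+131AA: 4-byte form → F0 93 86 AA.
U+1F44A: 4-byte form → F0 9F 91 8A.
U+8F9ED: 4-byte form → F2 8F A7 AD.
U+0344: 2-byte form → CD 84.
U+68315: 4-byte form → F1 A8 8C 95.
Concatenated (25 bytes): F0 BF 90 8C E2 86 A9 F0 93 86 AA F0 9F 91 8A F2 8F A7 AD CD 84 F1 A8 8C 95.

F0 BF 90 8C E2 86 A9 F0 93 86 AA F0 9F 91 8A F2 8F A7 AD CD 84 F1 A8 8C 95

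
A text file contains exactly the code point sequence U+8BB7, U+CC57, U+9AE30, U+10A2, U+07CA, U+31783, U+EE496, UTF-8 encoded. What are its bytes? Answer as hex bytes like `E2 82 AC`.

E8 AE B7 EC B1 97 F2 9A B8 B0 E1 82 A2 DF 8A F0 B1 9E 83 F3 AE 92 96

U+8BB7: 3-byte form → E8 AE B7.
U+CC57: 3-byte form → EC B1 97.
U+9AE30: 4-byte form → F2 9A B8 B0.
U+10A2: 3-byte form → E1 82 A2.
U+07CA: 2-byte form → DF 8A.
U+31783: 4-byte form → F0 B1 9E 83.
U+EE496: 4-byte form → F3 AE 92 96.
Concatenated (23 bytes): E8 AE B7 EC B1 97 F2 9A B8 B0 E1 82 A2 DF 8A F0 B1 9E 83 F3 AE 92 96.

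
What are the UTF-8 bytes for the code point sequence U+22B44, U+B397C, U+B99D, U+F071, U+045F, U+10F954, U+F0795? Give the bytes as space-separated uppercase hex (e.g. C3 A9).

U+22B44: 4-byte form → F0 A2 AD 84.
U+B397C: 4-byte form → F2 B3 A5 BC.
U+B99D: 3-byte form → EB A6 9D.
U+F071: 3-byte form → EF 81 B1.
U+045F: 2-byte form → D1 9F.
U+10F954: 4-byte form → F4 8F A5 94.
U+F0795: 4-byte form → F3 B0 9E 95.
Concatenated (24 bytes): F0 A2 AD 84 F2 B3 A5 BC EB A6 9D EF 81 B1 D1 9F F4 8F A5 94 F3 B0 9E 95.

F0 A2 AD 84 F2 B3 A5 BC EB A6 9D EF 81 B1 D1 9F F4 8F A5 94 F3 B0 9E 95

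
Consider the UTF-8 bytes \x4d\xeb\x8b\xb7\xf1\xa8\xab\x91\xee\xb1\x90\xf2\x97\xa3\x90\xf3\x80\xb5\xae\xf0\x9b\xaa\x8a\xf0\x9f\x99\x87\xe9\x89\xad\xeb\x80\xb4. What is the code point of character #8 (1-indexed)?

U+1F647

Offset 0: leading byte 0x4D = 01001101 → 1-byte char #1 = 4D.
Offset 1: leading byte 0xEB = 11101011 → 3-byte char #2 = EB 8B B7.
Offset 4: leading byte 0xF1 = 11110001 → 4-byte char #3 = F1 A8 AB 91.
Offset 8: leading byte 0xEE = 11101110 → 3-byte char #4 = EE B1 90.
Offset 11: leading byte 0xF2 = 11110010 → 4-byte char #5 = F2 97 A3 90.
Offset 15: leading byte 0xF3 = 11110011 → 4-byte char #6 = F3 80 B5 AE.
Offset 19: leading byte 0xF0 = 11110000 → 4-byte char #7 = F0 9B AA 8A.
Offset 23: leading byte 0xF0 = 11110000 → 4-byte char #8 = F0 9F 99 87.
Leading byte 0xF0 = 11110000 matches 11110xxx → 4-byte sequence.
Byte 1: 0xF0 = 11110000, payload 000 (3 bits).
Byte 2: 0x9F = 10011111 (10xxxxxx ✓), payload 011111.
Byte 3: 0x99 = 10011001 (10xxxxxx ✓), payload 011001.
Byte 4: 0x87 = 10000111 (10xxxxxx ✓), payload 000111.
Concatenate: 000011111011001000111 = 0x1F647 (21 bits → U+1F647).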